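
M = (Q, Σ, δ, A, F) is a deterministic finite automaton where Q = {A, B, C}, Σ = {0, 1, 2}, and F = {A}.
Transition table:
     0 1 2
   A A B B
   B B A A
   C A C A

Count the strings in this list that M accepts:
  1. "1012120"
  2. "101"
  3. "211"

1

"1012120": rejected
"101": accepted
"211": rejected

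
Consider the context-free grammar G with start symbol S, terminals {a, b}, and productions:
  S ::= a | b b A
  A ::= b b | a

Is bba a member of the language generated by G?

yes

S ⇒ bbA ⇒ bba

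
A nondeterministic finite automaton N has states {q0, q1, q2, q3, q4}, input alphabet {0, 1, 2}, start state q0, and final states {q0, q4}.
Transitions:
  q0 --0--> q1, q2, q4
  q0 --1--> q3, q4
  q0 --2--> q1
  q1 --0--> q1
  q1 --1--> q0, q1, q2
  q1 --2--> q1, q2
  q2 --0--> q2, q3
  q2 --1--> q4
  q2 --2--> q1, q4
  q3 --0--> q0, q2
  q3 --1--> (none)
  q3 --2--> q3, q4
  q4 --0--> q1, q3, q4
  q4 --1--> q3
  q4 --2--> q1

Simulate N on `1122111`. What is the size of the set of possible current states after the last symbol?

5

Start: {q0}
read 1: {q3, q4}
read 1: {q3}
read 2: {q3, q4}
read 2: {q1, q3, q4}
read 1: {q0, q1, q2, q3}
read 1: {q0, q1, q2, q3, q4}
read 1: {q0, q1, q2, q3, q4}
Final reachable set {q0, q1, q2, q3, q4} has 5 states.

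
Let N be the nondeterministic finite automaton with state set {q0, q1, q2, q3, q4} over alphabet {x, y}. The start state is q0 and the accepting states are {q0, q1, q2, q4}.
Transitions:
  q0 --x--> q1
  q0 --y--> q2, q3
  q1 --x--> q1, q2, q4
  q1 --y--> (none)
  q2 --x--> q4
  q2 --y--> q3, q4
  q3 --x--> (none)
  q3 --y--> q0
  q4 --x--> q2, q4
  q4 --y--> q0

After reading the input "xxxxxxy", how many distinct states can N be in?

Start: {q0}
read x: {q1}
read x: {q1, q2, q4}
read x: {q1, q2, q4}
read x: {q1, q2, q4}
read x: {q1, q2, q4}
read x: {q1, q2, q4}
read y: {q0, q3, q4}
Final reachable set {q0, q3, q4} has 3 states.

3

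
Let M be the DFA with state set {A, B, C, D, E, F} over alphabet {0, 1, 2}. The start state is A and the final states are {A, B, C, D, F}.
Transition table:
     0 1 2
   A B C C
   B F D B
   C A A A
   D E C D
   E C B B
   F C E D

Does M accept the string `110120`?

A --1--> C
C --1--> A
A --0--> B
B --1--> D
D --2--> D
D --0--> E
End in state E, which is not an accepting state.

rejected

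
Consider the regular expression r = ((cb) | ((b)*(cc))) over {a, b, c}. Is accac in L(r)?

no

Neither (cb) nor ((b)*(cc)) matches accac.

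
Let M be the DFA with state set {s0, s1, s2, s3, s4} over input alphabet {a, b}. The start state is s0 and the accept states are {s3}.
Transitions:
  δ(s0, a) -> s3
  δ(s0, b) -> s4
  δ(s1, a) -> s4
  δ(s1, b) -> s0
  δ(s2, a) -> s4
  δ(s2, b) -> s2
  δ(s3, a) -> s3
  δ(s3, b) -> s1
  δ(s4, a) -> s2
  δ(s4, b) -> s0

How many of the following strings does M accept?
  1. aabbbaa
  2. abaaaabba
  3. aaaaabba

1

aabbbaa: rejected
abaaaabba: rejected
aaaaabba: accepted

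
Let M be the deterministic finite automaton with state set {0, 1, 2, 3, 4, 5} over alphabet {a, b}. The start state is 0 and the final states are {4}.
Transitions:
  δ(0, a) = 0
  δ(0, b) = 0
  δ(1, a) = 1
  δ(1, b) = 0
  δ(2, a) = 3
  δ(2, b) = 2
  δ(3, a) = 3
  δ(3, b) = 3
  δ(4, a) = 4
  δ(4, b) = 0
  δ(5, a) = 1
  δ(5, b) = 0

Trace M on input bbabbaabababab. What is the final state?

0 --b--> 0
0 --b--> 0
0 --a--> 0
0 --b--> 0
0 --b--> 0
0 --a--> 0
0 --a--> 0
0 --b--> 0
0 --a--> 0
0 --b--> 0
0 --a--> 0
0 --b--> 0
0 --a--> 0
0 --b--> 0

0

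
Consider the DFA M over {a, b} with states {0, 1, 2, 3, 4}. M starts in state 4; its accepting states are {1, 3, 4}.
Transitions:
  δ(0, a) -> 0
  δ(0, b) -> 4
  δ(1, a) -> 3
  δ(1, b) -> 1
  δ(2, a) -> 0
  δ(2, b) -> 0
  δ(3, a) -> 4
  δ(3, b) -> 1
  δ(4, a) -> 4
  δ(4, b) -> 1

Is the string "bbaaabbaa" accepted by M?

accepted

4 --b--> 1
1 --b--> 1
1 --a--> 3
3 --a--> 4
4 --a--> 4
4 --b--> 1
1 --b--> 1
1 --a--> 3
3 --a--> 4
End in state 4, which is an accepting state.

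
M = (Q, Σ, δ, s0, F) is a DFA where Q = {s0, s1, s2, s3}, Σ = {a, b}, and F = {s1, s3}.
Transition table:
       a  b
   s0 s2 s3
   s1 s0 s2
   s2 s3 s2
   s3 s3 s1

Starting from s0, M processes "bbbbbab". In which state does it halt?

s0 --b--> s3
s3 --b--> s1
s1 --b--> s2
s2 --b--> s2
s2 --b--> s2
s2 --a--> s3
s3 --b--> s1

s1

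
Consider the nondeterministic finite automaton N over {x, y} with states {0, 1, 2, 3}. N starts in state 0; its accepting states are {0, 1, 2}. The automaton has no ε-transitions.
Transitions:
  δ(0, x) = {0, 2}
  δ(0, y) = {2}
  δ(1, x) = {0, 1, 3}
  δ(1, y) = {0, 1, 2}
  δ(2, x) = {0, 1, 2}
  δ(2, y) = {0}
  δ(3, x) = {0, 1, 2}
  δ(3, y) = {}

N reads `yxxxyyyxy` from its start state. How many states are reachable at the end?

Start: {0}
read y: {2}
read x: {0, 1, 2}
read x: {0, 1, 2, 3}
read x: {0, 1, 2, 3}
read y: {0, 1, 2}
read y: {0, 1, 2}
read y: {0, 1, 2}
read x: {0, 1, 2, 3}
read y: {0, 1, 2}
Final reachable set {0, 1, 2} has 3 states.

3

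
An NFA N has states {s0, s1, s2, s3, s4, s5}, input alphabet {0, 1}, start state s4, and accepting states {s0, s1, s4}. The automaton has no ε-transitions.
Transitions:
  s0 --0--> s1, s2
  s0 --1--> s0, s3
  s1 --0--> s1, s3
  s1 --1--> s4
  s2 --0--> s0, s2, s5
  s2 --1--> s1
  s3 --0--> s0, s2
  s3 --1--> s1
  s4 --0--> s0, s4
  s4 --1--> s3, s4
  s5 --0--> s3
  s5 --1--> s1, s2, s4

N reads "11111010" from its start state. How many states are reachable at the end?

5

Start: {s4}
read 1: {s3, s4}
read 1: {s1, s3, s4}
read 1: {s1, s3, s4}
read 1: {s1, s3, s4}
read 1: {s1, s3, s4}
read 0: {s0, s1, s2, s3, s4}
read 1: {s0, s1, s3, s4}
read 0: {s0, s1, s2, s3, s4}
Final reachable set {s0, s1, s2, s3, s4} has 5 states.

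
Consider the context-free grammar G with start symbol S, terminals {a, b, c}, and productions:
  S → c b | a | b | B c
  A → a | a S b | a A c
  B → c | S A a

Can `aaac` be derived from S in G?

S ⇒ Bc ⇒ SAac ⇒ aAac ⇒ aaac

yes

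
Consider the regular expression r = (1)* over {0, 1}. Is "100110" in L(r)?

no

100110 cannot be split into zero or more pieces each matching 1.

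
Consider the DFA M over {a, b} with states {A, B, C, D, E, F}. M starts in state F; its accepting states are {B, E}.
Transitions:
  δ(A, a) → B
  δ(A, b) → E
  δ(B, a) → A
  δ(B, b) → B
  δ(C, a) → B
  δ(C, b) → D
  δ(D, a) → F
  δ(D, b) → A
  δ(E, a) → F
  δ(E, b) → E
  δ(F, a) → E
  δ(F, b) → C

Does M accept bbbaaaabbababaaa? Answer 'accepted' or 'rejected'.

F --b--> C
C --b--> D
D --b--> A
A --a--> B
B --a--> A
A --a--> B
B --a--> A
A --b--> E
E --b--> E
E --a--> F
F --b--> C
C --a--> B
B --b--> B
B --a--> A
A --a--> B
B --a--> A
End in state A, which is not an accepting state.

rejected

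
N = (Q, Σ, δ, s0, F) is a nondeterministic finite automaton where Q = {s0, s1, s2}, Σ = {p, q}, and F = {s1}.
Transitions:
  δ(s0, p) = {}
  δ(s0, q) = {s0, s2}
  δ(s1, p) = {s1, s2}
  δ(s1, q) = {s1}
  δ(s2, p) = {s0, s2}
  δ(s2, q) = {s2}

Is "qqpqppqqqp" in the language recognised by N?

Start: {s0}
read q: {s0, s2}
read q: {s0, s2}
read p: {s0, s2}
read q: {s0, s2}
read p: {s0, s2}
read p: {s0, s2}
read q: {s0, s2}
read q: {s0, s2}
read q: {s0, s2}
read p: {s0, s2}
Reachable ∩ accepting = {} — empty.

rejected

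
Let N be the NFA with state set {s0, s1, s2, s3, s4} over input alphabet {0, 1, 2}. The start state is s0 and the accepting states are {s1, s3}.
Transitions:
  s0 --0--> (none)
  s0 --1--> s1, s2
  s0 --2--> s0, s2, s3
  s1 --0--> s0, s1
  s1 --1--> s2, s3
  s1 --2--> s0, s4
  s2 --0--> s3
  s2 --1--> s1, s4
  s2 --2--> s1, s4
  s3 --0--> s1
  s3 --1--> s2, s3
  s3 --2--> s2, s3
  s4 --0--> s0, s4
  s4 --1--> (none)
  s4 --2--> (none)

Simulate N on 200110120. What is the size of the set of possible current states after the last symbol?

4

Start: {s0}
read 2: {s0, s2, s3}
read 0: {s1, s3}
read 0: {s0, s1}
read 1: {s1, s2, s3}
read 1: {s1, s2, s3, s4}
read 0: {s0, s1, s3, s4}
read 1: {s1, s2, s3}
read 2: {s0, s1, s2, s3, s4}
read 0: {s0, s1, s3, s4}
Final reachable set {s0, s1, s3, s4} has 4 states.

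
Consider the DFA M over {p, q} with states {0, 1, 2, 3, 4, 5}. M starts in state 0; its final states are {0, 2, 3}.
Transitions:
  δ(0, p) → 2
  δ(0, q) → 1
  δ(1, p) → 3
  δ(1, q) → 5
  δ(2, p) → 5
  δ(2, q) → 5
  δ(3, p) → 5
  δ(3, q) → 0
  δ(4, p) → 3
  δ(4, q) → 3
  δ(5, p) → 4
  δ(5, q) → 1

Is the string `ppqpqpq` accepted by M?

rejected

0 --p--> 2
2 --p--> 5
5 --q--> 1
1 --p--> 3
3 --q--> 0
0 --p--> 2
2 --q--> 5
End in state 5, which is not an accepting state.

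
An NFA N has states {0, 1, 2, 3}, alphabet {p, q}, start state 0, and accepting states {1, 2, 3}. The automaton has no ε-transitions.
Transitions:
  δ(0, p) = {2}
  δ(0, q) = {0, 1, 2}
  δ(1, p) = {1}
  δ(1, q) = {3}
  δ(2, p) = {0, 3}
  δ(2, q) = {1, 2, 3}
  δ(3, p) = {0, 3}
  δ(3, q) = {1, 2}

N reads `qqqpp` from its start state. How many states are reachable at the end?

4

Start: {0}
read q: {0, 1, 2}
read q: {0, 1, 2, 3}
read q: {0, 1, 2, 3}
read p: {0, 1, 2, 3}
read p: {0, 1, 2, 3}
Final reachable set {0, 1, 2, 3} has 4 states.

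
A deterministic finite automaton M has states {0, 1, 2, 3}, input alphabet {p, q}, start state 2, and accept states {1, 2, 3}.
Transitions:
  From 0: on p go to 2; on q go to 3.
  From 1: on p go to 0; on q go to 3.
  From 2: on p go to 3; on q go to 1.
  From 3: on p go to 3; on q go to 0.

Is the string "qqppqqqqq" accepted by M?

rejected

2 --q--> 1
1 --q--> 3
3 --p--> 3
3 --p--> 3
3 --q--> 0
0 --q--> 3
3 --q--> 0
0 --q--> 3
3 --q--> 0
End in state 0, which is not an accepting state.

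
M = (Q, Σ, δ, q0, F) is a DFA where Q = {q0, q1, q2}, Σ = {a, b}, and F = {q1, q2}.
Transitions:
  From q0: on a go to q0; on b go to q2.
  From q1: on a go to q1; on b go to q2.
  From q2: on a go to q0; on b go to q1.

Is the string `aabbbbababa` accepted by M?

q0 --a--> q0
q0 --a--> q0
q0 --b--> q2
q2 --b--> q1
q1 --b--> q2
q2 --b--> q1
q1 --a--> q1
q1 --b--> q2
q2 --a--> q0
q0 --b--> q2
q2 --a--> q0
End in state q0, which is not an accepting state.

rejected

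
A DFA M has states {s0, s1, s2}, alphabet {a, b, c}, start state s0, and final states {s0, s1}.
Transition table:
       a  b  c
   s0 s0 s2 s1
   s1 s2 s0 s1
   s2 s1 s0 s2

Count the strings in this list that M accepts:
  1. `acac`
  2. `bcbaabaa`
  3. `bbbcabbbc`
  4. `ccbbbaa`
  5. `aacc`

3

`acac`: rejected
`bcbaabaa`: rejected
`bbbcabbbc`: accepted
`ccbbbaa`: accepted
`aacc`: accepted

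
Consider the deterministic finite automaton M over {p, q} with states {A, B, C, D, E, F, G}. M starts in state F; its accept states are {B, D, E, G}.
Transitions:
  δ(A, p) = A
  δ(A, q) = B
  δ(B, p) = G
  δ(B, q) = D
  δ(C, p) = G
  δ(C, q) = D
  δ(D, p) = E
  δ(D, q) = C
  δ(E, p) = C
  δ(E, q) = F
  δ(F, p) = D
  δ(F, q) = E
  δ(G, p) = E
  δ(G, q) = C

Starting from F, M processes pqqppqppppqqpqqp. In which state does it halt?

G

F --p--> D
D --q--> C
C --q--> D
D --p--> E
E --p--> C
C --q--> D
D --p--> E
E --p--> C
C --p--> G
G --p--> E
E --q--> F
F --q--> E
E --p--> C
C --q--> D
D --q--> C
C --p--> G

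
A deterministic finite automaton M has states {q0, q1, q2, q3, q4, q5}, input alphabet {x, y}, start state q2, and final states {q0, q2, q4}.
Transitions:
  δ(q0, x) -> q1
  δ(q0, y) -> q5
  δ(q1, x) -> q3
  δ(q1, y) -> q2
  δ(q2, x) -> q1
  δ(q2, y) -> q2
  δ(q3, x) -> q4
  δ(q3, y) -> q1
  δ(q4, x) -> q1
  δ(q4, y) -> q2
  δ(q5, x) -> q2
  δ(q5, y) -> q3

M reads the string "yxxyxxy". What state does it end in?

q2

q2 --y--> q2
q2 --x--> q1
q1 --x--> q3
q3 --y--> q1
q1 --x--> q3
q3 --x--> q4
q4 --y--> q2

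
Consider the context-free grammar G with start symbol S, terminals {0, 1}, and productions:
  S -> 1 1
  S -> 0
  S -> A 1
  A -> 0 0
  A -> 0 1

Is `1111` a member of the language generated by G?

no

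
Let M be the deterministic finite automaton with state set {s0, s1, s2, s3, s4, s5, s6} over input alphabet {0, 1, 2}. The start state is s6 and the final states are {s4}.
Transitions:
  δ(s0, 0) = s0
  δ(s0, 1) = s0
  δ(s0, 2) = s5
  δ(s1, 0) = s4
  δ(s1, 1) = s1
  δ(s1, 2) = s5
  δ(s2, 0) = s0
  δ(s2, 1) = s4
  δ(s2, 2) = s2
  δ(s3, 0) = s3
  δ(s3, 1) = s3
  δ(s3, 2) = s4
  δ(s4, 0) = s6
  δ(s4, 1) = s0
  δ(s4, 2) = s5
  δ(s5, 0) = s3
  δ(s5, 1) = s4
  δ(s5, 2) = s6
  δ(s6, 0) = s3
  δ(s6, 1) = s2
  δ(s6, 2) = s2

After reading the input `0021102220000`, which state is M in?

s6 --0--> s3
s3 --0--> s3
s3 --2--> s4
s4 --1--> s0
s0 --1--> s0
s0 --0--> s0
s0 --2--> s5
s5 --2--> s6
s6 --2--> s2
s2 --0--> s0
s0 --0--> s0
s0 --0--> s0
s0 --0--> s0

s0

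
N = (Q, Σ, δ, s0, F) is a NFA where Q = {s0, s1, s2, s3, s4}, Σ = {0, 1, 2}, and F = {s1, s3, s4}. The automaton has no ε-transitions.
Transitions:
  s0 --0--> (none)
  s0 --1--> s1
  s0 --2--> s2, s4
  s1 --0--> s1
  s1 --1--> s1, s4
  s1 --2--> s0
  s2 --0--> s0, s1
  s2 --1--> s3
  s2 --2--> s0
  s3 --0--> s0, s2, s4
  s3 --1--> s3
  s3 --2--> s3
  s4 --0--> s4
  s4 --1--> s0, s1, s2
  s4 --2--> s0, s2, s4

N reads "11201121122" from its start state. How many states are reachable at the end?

4

Start: {s0}
read 1: {s1}
read 1: {s1, s4}
read 2: {s0, s2, s4}
read 0: {s0, s1, s4}
read 1: {s0, s1, s2, s4}
read 1: {s0, s1, s2, s3, s4}
read 2: {s0, s2, s3, s4}
read 1: {s0, s1, s2, s3}
read 1: {s1, s3, s4}
read 2: {s0, s2, s3, s4}
read 2: {s0, s2, s3, s4}
Final reachable set {s0, s2, s3, s4} has 4 states.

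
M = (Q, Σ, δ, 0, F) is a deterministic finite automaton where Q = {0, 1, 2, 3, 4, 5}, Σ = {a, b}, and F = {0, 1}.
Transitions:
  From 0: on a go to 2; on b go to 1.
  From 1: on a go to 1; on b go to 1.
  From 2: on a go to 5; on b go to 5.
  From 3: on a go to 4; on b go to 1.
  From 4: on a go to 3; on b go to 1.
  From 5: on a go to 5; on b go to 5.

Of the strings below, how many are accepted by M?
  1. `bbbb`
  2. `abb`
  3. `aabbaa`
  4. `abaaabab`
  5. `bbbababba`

2

`bbbb`: accepted
`abb`: rejected
`aabbaa`: rejected
`abaaabab`: rejected
`bbbababba`: accepted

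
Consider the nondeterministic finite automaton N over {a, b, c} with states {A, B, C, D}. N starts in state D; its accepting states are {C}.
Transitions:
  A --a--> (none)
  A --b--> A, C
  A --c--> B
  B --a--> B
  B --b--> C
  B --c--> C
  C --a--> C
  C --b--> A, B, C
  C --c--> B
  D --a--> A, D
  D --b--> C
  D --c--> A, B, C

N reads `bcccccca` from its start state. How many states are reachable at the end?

Start: {D}
read b: {C}
read c: {B}
read c: {C}
read c: {B}
read c: {C}
read c: {B}
read c: {C}
read a: {C}
Final reachable set {C} has 1 state.

1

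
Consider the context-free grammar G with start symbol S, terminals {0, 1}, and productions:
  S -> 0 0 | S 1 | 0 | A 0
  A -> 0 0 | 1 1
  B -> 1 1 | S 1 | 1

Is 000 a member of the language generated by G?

yes

S ⇒ A0 ⇒ 000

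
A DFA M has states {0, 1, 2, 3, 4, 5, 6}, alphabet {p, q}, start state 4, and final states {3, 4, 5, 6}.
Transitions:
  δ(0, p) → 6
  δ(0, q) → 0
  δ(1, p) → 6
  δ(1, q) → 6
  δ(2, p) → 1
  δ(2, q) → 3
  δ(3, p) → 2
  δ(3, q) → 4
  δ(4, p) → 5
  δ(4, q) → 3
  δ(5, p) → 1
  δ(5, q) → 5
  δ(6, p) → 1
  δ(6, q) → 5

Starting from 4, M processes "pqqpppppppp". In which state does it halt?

6

4 --p--> 5
5 --q--> 5
5 --q--> 5
5 --p--> 1
1 --p--> 6
6 --p--> 1
1 --p--> 6
6 --p--> 1
1 --p--> 6
6 --p--> 1
1 --p--> 6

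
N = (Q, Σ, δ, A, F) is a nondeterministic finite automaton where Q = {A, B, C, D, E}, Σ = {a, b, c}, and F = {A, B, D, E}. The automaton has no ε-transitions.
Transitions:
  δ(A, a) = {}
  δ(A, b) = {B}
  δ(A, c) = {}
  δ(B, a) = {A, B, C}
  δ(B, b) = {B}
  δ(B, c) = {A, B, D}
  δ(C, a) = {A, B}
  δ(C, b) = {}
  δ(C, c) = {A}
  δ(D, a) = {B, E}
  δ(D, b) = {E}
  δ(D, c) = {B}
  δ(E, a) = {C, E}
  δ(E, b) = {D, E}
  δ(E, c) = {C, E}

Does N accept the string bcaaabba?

Start: {A}
read b: {B}
read c: {A, B, D}
read a: {A, B, C, E}
read a: {A, B, C, E}
read a: {A, B, C, E}
read b: {B, D, E}
read b: {B, D, E}
read a: {A, B, C, E}
Reachable ∩ accepting = {A, B, E} — nonempty.

accepted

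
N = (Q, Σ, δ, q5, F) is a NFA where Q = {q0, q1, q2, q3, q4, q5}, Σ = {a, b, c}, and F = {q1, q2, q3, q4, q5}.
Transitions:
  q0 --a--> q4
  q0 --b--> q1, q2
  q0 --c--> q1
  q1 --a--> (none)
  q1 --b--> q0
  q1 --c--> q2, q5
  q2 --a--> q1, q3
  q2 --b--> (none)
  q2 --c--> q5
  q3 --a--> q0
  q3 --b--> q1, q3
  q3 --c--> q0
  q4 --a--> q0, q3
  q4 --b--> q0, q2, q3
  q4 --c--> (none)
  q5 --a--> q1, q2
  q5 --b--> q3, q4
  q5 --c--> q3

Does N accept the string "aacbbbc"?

Start: {q5}
read a: {q1, q2}
read a: {q1, q3}
read c: {q0, q2, q5}
read b: {q1, q2, q3, q4}
read b: {q0, q1, q2, q3}
read b: {q0, q1, q2, q3}
read c: {q0, q1, q2, q5}
Reachable ∩ accepting = {q1, q2, q5} — nonempty.

accepted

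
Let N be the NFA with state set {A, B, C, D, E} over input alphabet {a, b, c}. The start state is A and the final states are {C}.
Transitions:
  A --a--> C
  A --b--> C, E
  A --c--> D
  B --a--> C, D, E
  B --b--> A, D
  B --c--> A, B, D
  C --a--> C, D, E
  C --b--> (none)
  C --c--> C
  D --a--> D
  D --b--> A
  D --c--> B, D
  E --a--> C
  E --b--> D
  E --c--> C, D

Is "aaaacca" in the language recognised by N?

accepted

Start: {A}
read a: {C}
read a: {C, D, E}
read a: {C, D, E}
read a: {C, D, E}
read c: {B, C, D}
read c: {A, B, C, D}
read a: {C, D, E}
Reachable ∩ accepting = {C} — nonempty.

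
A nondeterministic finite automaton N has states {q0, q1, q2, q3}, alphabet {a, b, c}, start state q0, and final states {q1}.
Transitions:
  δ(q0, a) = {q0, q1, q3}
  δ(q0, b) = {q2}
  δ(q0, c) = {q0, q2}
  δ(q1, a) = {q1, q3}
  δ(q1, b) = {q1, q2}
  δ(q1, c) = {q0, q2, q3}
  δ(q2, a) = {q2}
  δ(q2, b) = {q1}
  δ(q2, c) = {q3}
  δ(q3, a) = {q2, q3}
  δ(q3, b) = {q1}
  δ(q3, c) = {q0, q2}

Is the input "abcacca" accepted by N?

accepted

Start: {q0}
read a: {q0, q1, q3}
read b: {q1, q2}
read c: {q0, q2, q3}
read a: {q0, q1, q2, q3}
read c: {q0, q2, q3}
read c: {q0, q2, q3}
read a: {q0, q1, q2, q3}
Reachable ∩ accepting = {q1} — nonempty.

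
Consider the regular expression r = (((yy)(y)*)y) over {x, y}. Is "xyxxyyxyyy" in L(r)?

No split of xyxxyyxyyy into u·v has ((yy)(y)*) matching u and y matching v.

no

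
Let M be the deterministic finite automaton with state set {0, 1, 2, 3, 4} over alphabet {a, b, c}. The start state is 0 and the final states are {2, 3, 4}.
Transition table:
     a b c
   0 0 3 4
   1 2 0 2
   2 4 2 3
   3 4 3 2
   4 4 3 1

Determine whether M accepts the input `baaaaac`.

0 --b--> 3
3 --a--> 4
4 --a--> 4
4 --a--> 4
4 --a--> 4
4 --a--> 4
4 --c--> 1
End in state 1, which is not an accepting state.

rejected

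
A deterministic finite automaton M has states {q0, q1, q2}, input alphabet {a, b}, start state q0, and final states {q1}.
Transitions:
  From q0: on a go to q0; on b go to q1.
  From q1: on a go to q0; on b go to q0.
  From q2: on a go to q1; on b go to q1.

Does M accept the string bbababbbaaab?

accepted

q0 --b--> q1
q1 --b--> q0
q0 --a--> q0
q0 --b--> q1
q1 --a--> q0
q0 --b--> q1
q1 --b--> q0
q0 --b--> q1
q1 --a--> q0
q0 --a--> q0
q0 --a--> q0
q0 --b--> q1
End in state q1, which is an accepting state.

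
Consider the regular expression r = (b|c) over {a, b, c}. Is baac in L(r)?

Neither b nor c matches baac.

no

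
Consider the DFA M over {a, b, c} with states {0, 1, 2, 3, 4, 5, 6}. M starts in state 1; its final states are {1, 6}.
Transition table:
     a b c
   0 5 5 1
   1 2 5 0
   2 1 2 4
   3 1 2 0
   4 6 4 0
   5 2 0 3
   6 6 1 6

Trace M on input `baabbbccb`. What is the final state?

1 --b--> 5
5 --a--> 2
2 --a--> 1
1 --b--> 5
5 --b--> 0
0 --b--> 5
5 --c--> 3
3 --c--> 0
0 --b--> 5

5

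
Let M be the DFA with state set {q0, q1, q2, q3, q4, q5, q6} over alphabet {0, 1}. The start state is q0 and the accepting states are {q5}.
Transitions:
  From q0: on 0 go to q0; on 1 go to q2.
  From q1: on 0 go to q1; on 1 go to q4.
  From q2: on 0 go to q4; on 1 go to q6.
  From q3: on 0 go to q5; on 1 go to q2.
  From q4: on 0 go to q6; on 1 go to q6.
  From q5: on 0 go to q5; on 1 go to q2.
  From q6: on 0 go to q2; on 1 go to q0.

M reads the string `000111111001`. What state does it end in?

q0 --0--> q0
q0 --0--> q0
q0 --0--> q0
q0 --1--> q2
q2 --1--> q6
q6 --1--> q0
q0 --1--> q2
q2 --1--> q6
q6 --1--> q0
q0 --0--> q0
q0 --0--> q0
q0 --1--> q2

q2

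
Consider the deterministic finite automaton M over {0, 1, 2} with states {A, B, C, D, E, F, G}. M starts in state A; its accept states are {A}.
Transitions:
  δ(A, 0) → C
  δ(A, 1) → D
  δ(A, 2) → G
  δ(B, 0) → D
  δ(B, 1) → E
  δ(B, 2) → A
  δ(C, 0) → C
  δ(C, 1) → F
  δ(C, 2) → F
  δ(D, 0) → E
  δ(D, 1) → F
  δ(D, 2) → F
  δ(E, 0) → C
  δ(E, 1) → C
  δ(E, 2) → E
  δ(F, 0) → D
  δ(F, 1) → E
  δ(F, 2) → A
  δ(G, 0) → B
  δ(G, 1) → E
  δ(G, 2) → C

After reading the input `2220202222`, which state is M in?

C

A --2--> G
G --2--> C
C --2--> F
F --0--> D
D --2--> F
F --0--> D
D --2--> F
F --2--> A
A --2--> G
G --2--> C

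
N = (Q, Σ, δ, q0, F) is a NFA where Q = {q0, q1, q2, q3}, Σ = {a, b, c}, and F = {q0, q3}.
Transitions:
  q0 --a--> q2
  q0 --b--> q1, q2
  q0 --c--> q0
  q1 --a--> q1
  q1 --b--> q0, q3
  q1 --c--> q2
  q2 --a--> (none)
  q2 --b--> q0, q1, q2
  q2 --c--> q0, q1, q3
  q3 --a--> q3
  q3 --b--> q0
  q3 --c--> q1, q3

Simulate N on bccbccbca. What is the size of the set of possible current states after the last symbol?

Start: {q0}
read b: {q1, q2}
read c: {q0, q1, q2, q3}
read c: {q0, q1, q2, q3}
read b: {q0, q1, q2, q3}
read c: {q0, q1, q2, q3}
read c: {q0, q1, q2, q3}
read b: {q0, q1, q2, q3}
read c: {q0, q1, q2, q3}
read a: {q1, q2, q3}
Final reachable set {q1, q2, q3} has 3 states.

3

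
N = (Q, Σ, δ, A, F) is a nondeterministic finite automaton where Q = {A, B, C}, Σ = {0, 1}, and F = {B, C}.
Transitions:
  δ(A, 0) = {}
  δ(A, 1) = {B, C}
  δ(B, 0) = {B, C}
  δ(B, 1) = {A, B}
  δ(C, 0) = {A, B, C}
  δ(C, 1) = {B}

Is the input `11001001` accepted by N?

Start: {A}
read 1: {B, C}
read 1: {A, B}
read 0: {B, C}
read 0: {A, B, C}
read 1: {A, B, C}
read 0: {A, B, C}
read 0: {A, B, C}
read 1: {A, B, C}
Reachable ∩ accepting = {B, C} — nonempty.

accepted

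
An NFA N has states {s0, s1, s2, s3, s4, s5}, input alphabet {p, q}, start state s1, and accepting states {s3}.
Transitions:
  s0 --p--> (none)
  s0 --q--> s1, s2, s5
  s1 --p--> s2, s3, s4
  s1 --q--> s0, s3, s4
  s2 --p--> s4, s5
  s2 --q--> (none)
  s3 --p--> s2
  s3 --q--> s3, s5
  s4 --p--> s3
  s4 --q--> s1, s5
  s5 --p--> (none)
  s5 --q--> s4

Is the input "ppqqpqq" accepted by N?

Start: {s1}
read p: {s2, s3, s4}
read p: {s2, s3, s4, s5}
read q: {s1, s3, s4, s5}
read q: {s0, s1, s3, s4, s5}
read p: {s2, s3, s4}
read q: {s1, s3, s5}
read q: {s0, s3, s4, s5}
Reachable ∩ accepting = {s3} — nonempty.

accepted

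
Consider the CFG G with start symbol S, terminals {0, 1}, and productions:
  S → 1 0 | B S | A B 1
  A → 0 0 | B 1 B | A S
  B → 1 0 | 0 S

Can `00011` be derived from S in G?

no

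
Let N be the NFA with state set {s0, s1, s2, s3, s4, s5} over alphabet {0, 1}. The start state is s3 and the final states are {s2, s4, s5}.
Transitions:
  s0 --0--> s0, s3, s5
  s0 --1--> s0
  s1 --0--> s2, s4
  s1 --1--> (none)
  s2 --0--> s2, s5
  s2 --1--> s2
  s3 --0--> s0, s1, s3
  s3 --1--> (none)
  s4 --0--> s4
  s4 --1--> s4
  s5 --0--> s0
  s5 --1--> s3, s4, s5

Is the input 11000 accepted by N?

rejected

Start: {s3}
read 1: {}
The reachable set is empty and stays empty for the remaining 4 symbols.
Reachable ∩ accepting = {} — empty.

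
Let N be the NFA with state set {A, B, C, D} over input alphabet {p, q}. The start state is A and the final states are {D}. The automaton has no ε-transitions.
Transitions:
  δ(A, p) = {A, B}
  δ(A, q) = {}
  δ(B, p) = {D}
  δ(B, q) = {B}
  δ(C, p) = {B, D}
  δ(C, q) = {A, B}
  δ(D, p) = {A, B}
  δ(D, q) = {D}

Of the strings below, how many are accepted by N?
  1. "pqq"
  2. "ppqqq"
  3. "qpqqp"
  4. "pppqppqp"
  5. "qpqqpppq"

"pqq": rejected
"ppqqq": accepted
"qpqqp": rejected
"pppqppqp": accepted
"qpqqpppq": rejected

2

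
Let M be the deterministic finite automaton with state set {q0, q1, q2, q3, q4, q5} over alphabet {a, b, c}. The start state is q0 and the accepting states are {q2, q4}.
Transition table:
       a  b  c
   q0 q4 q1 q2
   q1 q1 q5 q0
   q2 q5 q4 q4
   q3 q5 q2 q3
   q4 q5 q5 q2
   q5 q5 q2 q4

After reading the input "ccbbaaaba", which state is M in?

q0 --c--> q2
q2 --c--> q4
q4 --b--> q5
q5 --b--> q2
q2 --a--> q5
q5 --a--> q5
q5 --a--> q5
q5 --b--> q2
q2 --a--> q5

q5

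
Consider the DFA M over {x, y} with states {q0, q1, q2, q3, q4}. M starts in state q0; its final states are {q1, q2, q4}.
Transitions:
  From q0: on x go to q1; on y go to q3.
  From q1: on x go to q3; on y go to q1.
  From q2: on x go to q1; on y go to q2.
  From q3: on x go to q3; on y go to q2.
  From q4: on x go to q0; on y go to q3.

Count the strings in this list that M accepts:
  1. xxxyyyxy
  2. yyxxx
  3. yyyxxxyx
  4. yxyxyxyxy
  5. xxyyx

xxxyyyxy: accepted
yyxxx: rejected
yyyxxxyx: accepted
yxyxyxyxy: accepted
xxyyx: accepted

4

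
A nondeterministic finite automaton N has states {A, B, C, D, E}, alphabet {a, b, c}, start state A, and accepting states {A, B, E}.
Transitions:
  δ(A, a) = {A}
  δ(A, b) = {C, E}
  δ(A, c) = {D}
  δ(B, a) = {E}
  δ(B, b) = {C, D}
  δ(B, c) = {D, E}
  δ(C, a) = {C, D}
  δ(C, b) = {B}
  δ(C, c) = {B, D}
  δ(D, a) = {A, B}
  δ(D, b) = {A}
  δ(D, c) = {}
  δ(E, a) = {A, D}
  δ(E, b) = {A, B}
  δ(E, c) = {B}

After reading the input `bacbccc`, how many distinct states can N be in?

Start: {A}
read b: {C, E}
read a: {A, C, D}
read c: {B, D}
read b: {A, C, D}
read c: {B, D}
read c: {D, E}
read c: {B}
Final reachable set {B} has 1 state.

1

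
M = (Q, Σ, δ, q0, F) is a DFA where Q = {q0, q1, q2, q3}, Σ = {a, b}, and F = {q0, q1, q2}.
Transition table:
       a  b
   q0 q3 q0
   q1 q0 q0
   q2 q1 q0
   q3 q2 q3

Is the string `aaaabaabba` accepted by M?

q0 --a--> q3
q3 --a--> q2
q2 --a--> q1
q1 --a--> q0
q0 --b--> q0
q0 --a--> q3
q3 --a--> q2
q2 --b--> q0
q0 --b--> q0
q0 --a--> q3
End in state q3, which is not an accepting state.

rejected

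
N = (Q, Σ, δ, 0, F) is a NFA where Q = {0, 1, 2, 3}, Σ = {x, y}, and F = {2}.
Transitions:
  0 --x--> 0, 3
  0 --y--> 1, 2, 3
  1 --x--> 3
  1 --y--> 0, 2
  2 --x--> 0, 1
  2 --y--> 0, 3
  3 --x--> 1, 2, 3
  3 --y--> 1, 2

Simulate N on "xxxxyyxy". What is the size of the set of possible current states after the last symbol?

4

Start: {0}
read x: {0, 3}
read x: {0, 1, 2, 3}
read x: {0, 1, 2, 3}
read x: {0, 1, 2, 3}
read y: {0, 1, 2, 3}
read y: {0, 1, 2, 3}
read x: {0, 1, 2, 3}
read y: {0, 1, 2, 3}
Final reachable set {0, 1, 2, 3} has 4 states.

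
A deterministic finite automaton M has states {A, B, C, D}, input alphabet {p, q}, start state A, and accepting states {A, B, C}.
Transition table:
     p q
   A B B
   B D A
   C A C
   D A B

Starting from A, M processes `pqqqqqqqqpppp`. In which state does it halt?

D

A --p--> B
B --q--> A
A --q--> B
B --q--> A
A --q--> B
B --q--> A
A --q--> B
B --q--> A
A --q--> B
B --p--> D
D --p--> A
A --p--> B
B --p--> D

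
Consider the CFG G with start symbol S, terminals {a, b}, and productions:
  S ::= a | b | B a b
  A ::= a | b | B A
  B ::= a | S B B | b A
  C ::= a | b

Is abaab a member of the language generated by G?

no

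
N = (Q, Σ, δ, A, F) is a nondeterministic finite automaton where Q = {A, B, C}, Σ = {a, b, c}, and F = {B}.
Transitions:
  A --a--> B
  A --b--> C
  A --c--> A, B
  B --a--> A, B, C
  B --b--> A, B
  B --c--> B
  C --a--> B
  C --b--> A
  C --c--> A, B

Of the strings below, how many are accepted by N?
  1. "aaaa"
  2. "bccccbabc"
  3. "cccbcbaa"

"aaaa": accepted
"bccccbabc": accepted
"cccbcbaa": accepted

3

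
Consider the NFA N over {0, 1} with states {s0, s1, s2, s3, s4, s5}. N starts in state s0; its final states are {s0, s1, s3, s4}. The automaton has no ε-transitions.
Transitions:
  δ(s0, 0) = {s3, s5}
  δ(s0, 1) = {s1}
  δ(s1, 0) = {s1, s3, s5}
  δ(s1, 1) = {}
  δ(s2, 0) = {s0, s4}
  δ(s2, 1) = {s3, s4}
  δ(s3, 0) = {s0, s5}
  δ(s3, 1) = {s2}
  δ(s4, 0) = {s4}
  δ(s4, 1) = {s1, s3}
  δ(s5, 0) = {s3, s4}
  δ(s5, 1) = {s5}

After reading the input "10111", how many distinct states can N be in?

Start: {s0}
read 1: {s1}
read 0: {s1, s3, s5}
read 1: {s2, s5}
read 1: {s3, s4, s5}
read 1: {s1, s2, s3, s5}
Final reachable set {s1, s2, s3, s5} has 4 states.

4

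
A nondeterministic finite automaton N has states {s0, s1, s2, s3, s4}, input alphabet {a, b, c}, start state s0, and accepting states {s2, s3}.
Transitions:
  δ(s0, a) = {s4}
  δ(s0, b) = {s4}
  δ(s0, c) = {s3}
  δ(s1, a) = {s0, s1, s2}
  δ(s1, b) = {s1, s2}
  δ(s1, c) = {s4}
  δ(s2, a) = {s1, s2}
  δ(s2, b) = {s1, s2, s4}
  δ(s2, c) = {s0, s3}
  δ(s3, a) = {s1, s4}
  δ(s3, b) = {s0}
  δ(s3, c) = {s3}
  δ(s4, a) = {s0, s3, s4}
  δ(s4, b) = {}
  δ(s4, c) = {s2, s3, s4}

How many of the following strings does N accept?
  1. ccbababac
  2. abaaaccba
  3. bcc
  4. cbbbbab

1

ccbababac: rejected
abaaaccba: rejected
bcc: accepted
cbbbbab: rejected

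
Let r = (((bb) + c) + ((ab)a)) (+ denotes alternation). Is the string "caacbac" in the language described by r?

Neither ((bb)+c) nor ((ab)a) matches caacbac.

no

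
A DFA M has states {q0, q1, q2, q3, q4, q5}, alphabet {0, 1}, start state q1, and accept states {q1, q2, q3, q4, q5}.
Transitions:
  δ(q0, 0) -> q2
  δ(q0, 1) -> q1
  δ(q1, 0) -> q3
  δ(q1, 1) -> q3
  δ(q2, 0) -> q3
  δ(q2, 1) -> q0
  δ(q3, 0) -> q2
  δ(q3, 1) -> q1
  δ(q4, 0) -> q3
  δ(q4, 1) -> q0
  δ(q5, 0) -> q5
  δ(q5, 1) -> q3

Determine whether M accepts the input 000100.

accepted

q1 --0--> q3
q3 --0--> q2
q2 --0--> q3
q3 --1--> q1
q1 --0--> q3
q3 --0--> q2
End in state q2, which is an accepting state.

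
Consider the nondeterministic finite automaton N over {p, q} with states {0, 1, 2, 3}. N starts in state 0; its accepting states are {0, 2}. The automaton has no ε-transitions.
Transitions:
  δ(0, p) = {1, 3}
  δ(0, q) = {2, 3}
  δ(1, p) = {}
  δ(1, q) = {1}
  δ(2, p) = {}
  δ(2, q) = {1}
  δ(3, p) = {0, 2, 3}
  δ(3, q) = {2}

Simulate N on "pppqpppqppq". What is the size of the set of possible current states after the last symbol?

Start: {0}
read p: {1, 3}
read p: {0, 2, 3}
read p: {0, 1, 2, 3}
read q: {1, 2, 3}
read p: {0, 2, 3}
read p: {0, 1, 2, 3}
read p: {0, 1, 2, 3}
read q: {1, 2, 3}
read p: {0, 2, 3}
read p: {0, 1, 2, 3}
read q: {1, 2, 3}
Final reachable set {1, 2, 3} has 3 states.

3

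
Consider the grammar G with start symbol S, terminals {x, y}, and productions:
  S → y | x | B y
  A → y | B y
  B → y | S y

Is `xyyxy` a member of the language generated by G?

no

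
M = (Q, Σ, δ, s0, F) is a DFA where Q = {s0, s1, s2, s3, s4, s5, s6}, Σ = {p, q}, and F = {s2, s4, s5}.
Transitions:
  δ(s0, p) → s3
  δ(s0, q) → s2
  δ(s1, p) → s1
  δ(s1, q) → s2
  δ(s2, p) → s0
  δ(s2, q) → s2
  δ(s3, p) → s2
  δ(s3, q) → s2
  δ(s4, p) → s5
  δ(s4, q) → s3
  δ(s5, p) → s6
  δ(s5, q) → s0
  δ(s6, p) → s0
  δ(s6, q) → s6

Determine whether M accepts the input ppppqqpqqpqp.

rejected

s0 --p--> s3
s3 --p--> s2
s2 --p--> s0
s0 --p--> s3
s3 --q--> s2
s2 --q--> s2
s2 --p--> s0
s0 --q--> s2
s2 --q--> s2
s2 --p--> s0
s0 --q--> s2
s2 --p--> s0
End in state s0, which is not an accepting state.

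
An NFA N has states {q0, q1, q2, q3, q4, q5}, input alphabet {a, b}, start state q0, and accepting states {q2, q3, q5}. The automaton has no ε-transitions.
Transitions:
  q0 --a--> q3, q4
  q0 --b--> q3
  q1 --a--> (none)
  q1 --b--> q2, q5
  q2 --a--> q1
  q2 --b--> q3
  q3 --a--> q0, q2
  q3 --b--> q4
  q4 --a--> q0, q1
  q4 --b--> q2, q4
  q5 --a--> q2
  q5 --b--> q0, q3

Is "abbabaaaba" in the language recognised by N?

accepted

Start: {q0}
read a: {q3, q4}
read b: {q2, q4}
read b: {q2, q3, q4}
read a: {q0, q1, q2}
read b: {q2, q3, q5}
read a: {q0, q1, q2}
read a: {q1, q3, q4}
read a: {q0, q1, q2}
read b: {q2, q3, q5}
read a: {q0, q1, q2}
Reachable ∩ accepting = {q2} — nonempty.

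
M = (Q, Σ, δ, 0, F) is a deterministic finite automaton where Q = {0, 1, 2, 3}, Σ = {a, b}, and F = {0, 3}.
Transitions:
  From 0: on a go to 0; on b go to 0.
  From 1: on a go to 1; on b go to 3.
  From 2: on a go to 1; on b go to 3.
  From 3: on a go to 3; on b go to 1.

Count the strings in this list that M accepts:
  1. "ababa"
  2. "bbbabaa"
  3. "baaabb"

3

"ababa": accepted
"bbbabaa": accepted
"baaabb": accepted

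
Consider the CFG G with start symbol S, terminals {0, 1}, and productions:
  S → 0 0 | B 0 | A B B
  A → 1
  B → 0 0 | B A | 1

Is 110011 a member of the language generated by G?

S ⇒ ABB ⇒ 1BB ⇒ 11B ⇒ 11BA ⇒ 11BAA ⇒ 1100AA ⇒ 11001A ⇒ 110011

yes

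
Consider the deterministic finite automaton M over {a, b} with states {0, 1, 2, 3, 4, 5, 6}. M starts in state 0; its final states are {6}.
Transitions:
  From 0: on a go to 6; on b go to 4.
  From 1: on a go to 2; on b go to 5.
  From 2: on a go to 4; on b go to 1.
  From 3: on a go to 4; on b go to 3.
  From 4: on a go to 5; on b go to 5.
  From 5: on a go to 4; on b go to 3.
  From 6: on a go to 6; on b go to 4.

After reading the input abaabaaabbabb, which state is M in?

3

0 --a--> 6
6 --b--> 4
4 --a--> 5
5 --a--> 4
4 --b--> 5
5 --a--> 4
4 --a--> 5
5 --a--> 4
4 --b--> 5
5 --b--> 3
3 --a--> 4
4 --b--> 5
5 --b--> 3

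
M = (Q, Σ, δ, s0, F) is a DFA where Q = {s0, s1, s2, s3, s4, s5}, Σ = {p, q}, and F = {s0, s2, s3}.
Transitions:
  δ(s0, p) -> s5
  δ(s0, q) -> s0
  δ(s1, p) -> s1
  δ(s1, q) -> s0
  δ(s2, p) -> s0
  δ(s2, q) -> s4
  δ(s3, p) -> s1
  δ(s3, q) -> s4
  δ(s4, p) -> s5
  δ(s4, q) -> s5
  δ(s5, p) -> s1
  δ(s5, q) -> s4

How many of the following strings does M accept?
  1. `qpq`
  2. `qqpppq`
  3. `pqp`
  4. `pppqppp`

1

`qpq`: rejected
`qqpppq`: accepted
`pqp`: rejected
`pppqppp`: rejected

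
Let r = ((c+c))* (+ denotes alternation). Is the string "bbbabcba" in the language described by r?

bbbabcba cannot be split into zero or more pieces each matching (c+c).

no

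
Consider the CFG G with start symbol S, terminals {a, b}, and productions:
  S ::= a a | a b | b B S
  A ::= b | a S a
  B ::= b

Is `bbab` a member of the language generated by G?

yes

S ⇒ bBS ⇒ bbS ⇒ bbab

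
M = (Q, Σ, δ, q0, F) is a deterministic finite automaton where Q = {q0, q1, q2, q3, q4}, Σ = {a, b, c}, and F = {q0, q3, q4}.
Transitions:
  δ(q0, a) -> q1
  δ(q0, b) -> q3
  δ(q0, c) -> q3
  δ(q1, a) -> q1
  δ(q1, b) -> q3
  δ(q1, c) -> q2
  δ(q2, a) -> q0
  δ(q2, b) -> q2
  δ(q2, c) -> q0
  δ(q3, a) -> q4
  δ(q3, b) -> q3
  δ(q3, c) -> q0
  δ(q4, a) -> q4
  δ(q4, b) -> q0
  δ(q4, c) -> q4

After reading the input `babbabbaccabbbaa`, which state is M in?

q0 --b--> q3
q3 --a--> q4
q4 --b--> q0
q0 --b--> q3
q3 --a--> q4
q4 --b--> q0
q0 --b--> q3
q3 --a--> q4
q4 --c--> q4
q4 --c--> q4
q4 --a--> q4
q4 --b--> q0
q0 --b--> q3
q3 --b--> q3
q3 --a--> q4
q4 --a--> q4

q4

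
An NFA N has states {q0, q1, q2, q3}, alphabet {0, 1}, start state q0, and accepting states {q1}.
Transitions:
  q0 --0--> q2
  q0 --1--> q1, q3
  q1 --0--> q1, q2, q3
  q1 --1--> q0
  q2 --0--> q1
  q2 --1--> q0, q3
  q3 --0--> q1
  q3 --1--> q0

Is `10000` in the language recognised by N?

Start: {q0}
read 1: {q1, q3}
read 0: {q1, q2, q3}
read 0: {q1, q2, q3}
read 0: {q1, q2, q3}
read 0: {q1, q2, q3}
Reachable ∩ accepting = {q1} — nonempty.

accepted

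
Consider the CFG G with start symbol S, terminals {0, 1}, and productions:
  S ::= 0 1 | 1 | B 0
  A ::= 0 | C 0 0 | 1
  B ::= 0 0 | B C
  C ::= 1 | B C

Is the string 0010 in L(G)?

yes

S ⇒ B0 ⇒ BC0 ⇒ 00C0 ⇒ 0010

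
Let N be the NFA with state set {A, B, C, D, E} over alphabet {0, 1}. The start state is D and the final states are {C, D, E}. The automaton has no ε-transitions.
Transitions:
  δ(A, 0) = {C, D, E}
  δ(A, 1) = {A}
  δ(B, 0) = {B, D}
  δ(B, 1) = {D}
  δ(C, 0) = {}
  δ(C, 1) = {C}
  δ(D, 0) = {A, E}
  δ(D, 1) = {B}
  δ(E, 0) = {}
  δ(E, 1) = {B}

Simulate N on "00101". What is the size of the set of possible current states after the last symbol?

2

Start: {D}
read 0: {A, E}
read 0: {C, D, E}
read 1: {B, C}
read 0: {B, D}
read 1: {B, D}
Final reachable set {B, D} has 2 states.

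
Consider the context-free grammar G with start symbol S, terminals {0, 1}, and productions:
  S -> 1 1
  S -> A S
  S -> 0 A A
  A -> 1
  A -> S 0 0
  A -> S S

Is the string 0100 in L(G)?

no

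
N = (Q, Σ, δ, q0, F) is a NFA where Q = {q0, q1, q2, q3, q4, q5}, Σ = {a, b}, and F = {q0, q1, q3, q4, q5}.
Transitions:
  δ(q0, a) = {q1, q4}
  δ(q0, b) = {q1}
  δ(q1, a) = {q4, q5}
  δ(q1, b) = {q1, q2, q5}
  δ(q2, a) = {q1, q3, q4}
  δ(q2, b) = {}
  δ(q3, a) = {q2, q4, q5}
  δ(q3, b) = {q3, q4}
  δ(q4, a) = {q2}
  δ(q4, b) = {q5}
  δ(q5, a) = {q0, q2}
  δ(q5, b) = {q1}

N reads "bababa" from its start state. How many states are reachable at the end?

4

Start: {q0}
read b: {q1}
read a: {q4, q5}
read b: {q1, q5}
read a: {q0, q2, q4, q5}
read b: {q1, q5}
read a: {q0, q2, q4, q5}
Final reachable set {q0, q2, q4, q5} has 4 states.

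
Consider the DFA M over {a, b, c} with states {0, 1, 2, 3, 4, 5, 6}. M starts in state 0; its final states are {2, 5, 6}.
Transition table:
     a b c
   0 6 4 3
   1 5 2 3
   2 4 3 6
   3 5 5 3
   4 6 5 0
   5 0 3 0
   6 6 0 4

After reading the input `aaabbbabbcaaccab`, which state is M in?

0 --a--> 6
6 --a--> 6
6 --a--> 6
6 --b--> 0
0 --b--> 4
4 --b--> 5
5 --a--> 0
0 --b--> 4
4 --b--> 5
5 --c--> 0
0 --a--> 6
6 --a--> 6
6 --c--> 4
4 --c--> 0
0 --a--> 6
6 --b--> 0

0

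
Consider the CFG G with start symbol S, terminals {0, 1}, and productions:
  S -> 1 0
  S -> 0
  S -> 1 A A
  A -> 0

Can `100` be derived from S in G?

yes

S ⇒ 1AA ⇒ 10A ⇒ 100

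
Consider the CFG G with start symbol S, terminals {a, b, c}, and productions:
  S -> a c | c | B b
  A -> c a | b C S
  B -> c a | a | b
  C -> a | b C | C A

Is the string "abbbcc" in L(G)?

no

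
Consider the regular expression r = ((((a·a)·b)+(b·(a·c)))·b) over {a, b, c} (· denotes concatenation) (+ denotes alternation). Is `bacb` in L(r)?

yes

Split as bac·b: (((a·a)·b)+(b·(a·c))) matches bac and b matches b.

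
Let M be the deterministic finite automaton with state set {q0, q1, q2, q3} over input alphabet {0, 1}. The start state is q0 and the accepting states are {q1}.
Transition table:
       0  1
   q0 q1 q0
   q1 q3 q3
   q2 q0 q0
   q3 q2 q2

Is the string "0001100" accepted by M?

rejected

q0 --0--> q1
q1 --0--> q3
q3 --0--> q2
q2 --1--> q0
q0 --1--> q0
q0 --0--> q1
q1 --0--> q3
End in state q3, which is not an accepting state.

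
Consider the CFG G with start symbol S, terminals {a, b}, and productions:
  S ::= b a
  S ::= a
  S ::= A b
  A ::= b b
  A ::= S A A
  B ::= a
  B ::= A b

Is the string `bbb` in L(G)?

yes

S ⇒ Ab ⇒ bbb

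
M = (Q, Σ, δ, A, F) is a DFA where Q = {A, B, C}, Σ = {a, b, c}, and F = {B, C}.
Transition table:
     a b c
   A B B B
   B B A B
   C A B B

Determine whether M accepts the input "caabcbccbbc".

accepted

A --c--> B
B --a--> B
B --a--> B
B --b--> A
A --c--> B
B --b--> A
A --c--> B
B --c--> B
B --b--> A
A --b--> B
B --c--> B
End in state B, which is an accepting state.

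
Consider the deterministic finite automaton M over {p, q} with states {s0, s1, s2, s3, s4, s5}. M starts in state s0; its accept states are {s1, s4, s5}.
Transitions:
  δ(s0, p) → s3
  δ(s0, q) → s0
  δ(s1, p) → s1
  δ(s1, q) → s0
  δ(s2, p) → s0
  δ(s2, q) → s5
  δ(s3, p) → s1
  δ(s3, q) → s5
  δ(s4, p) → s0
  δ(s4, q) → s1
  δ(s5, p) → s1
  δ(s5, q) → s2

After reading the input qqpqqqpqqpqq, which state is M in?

s2

s0 --q--> s0
s0 --q--> s0
s0 --p--> s3
s3 --q--> s5
s5 --q--> s2
s2 --q--> s5
s5 --p--> s1
s1 --q--> s0
s0 --q--> s0
s0 --p--> s3
s3 --q--> s5
s5 --q--> s2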